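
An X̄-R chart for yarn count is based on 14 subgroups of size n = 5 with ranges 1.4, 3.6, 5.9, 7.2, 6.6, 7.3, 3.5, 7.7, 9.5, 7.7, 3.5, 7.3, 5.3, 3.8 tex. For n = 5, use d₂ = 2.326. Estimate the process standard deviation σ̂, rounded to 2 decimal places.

R̄ = (1.4 + 3.6 + 5.9 + 7.2 + 6.6 + 7.3 + 3.5 + 7.7 + 9.5 + 7.7 + 3.5 + 7.3 + 5.3 + 3.8) / 14 = 5.7357
σ̂ = R̄ / d₂ = 5.7357 / 2.326 = 2.4659

2.47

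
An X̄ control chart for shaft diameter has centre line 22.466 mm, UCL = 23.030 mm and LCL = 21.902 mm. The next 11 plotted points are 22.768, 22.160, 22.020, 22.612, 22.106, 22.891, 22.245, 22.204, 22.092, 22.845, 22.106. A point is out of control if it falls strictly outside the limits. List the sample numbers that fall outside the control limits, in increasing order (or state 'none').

All 11 points lie within [21.902, 23.030].

none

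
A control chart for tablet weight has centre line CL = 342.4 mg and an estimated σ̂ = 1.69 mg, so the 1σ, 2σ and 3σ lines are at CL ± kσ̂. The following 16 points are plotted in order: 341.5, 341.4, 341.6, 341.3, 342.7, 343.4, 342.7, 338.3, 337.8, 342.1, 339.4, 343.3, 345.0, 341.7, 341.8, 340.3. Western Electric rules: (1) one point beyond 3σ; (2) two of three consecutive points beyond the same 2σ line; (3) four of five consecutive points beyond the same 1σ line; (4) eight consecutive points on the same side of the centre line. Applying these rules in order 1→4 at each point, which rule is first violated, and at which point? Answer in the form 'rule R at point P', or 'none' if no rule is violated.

rule 2 at point 9

Zone of each point (C = within 1σ̂, B = 1σ̂–2σ̂, A = 2σ̂–3σ̂, * = beyond 3σ̂; sign = side of CL): 1:-C, 2:-C, 3:-C, 4:-C, 5:+C, 6:+C, 7:+C, 8:-A, 9:-A, 10:-C, 11:-B, 12:+C, 13:+B, 14:-C, 15:-C, 16:-B
Rule 2 (two of three consecutive points beyond the same 2σ limit) is satisfied at point 9.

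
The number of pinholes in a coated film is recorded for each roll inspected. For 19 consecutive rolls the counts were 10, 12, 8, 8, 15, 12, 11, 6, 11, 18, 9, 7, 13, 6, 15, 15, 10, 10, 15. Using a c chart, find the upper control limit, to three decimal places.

c̄ = (10 + 12 + 8 + 8 + 15 + 12 + 11 + 6 + 11 + 18 + 9 + 7 + 13 + 6 + 15 + 15 + 10 + 10 + 15) / 19 = 211 / 19 = 11.1053
UCL = c̄ + 3√c̄ = 11.1053 + 3 × √11.1053 = 11.1053 + 3 × 3.3325 = 21.1026

21.103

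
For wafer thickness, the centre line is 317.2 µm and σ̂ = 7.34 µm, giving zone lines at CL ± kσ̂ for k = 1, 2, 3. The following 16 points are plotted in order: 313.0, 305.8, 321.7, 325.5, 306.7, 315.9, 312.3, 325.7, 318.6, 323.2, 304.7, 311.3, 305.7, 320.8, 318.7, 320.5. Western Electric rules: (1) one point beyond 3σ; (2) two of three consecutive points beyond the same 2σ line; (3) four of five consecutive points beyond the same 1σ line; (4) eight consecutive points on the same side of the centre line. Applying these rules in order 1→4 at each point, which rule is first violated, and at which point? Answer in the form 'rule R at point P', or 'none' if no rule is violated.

Zone of each point (C = within 1σ̂, B = 1σ̂–2σ̂, A = 2σ̂–3σ̂, * = beyond 3σ̂; sign = side of CL): 1:-C, 2:-B, 3:+C, 4:+B, 5:-B, 6:-C, 7:-C, 8:+B, 9:+C, 10:+C, 11:-B, 12:-C, 13:-B, 14:+C, 15:+C, 16:+C
No rule fires across all 16 points.

none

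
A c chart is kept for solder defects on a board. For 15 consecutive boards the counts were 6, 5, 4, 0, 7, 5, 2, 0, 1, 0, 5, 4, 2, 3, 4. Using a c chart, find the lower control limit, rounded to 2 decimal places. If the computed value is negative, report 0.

0.00

c̄ = (6 + 5 + 4 + 0 + 7 + 5 + 2 + 0 + 1 + 0 + 5 + 4 + 2 + 3 + 4) / 15 = 48 / 15 = 3.2000
LCL = c̄ − 3√c̄ = 3.2000 − 3 × 1.7889 = -2.1666 → 0 (cannot be negative)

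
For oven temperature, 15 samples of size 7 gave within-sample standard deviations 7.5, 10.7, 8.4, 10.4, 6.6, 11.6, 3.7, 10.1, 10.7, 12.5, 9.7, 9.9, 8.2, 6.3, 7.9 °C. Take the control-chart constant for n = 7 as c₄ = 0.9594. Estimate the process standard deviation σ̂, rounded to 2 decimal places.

9.33

s̄ = (7.5 + 10.7 + 8.4 + 10.4 + 6.6 + 11.6 + 3.7 + 10.1 + 10.7 + 12.5 + 9.7 + 9.9 + 8.2 + 6.3 + 7.9) / 15 = 8.9467
σ̂ = s̄ / c₄ = 8.9467 / 0.9594 = 9.3253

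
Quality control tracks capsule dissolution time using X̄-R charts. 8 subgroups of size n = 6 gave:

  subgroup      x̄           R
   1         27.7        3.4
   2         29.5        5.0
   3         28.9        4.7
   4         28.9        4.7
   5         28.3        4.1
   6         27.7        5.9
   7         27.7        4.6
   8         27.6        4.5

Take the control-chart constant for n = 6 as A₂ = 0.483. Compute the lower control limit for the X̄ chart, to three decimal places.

X̄̄ = (27.7 + 29.5 + 28.9 + 28.9 + 28.3 + 27.7 + 27.7 + 27.6) / 8 = 226.3000 / 8 = 28.2875
R̄ = (3.4 + 5.0 + 4.7 + 4.7 + 4.1 + 5.9 + 4.6 + 4.5) / 8 = 36.9000 / 8 = 4.6125
LCL = X̄̄ − A₂·R̄ = 28.2875 − 0.483 × 4.6125 = 26.0597

26.060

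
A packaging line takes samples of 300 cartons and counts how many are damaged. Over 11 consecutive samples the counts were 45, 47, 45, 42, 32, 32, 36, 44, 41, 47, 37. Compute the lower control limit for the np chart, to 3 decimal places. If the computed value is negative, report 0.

p̄ = Σdᵢ / (k·n) = 448 / (11 × 300) = 0.13576
LCL = np̄ − 3·√(np̄(1−p̄)) = 40.7273 − 3 × 5.9328 = 22.9288

22.929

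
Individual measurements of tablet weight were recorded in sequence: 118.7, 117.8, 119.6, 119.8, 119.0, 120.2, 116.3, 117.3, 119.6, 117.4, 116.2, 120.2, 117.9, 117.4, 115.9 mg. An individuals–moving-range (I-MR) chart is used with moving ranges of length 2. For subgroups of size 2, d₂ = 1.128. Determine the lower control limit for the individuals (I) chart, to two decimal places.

X̄ = (118.7 + 117.8 + 119.6 + 119.8 + 119.0 + 120.2 + 116.3 + 117.3 + 119.6 + 117.4 + 116.2 + 120.2 + 117.9 + 117.4 + 115.9) / 15 = 118.2200
Moving ranges: 0.9, 1.8, 0.2, 0.8, 1.2, 3.9, 1.0, 2.3, 2.2, 1.2, 4.0, 2.3, 0.5, 1.5; M̄R̄ = 23.8000 / 14 = 1.7000
LCL = X̄ − 3·M̄R̄/d₂ = 118.2200 − 3 × 1.7000 / 1.128 = 113.6987

113.70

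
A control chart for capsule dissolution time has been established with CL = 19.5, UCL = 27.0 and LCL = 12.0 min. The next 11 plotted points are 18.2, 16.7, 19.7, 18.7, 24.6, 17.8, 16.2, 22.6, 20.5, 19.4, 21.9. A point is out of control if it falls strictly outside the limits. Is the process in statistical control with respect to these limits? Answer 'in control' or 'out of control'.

All 11 points lie within [12.0, 27.0].

in control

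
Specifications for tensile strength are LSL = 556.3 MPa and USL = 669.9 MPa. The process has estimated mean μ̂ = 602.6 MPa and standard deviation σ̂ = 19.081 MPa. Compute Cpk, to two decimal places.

Cpu = (USL − μ̂) / (3σ̂) = (669.9 − 602.6) / (3 × 19.081) = 1.1757; Cpl = (μ̂ − LSL) / (3σ̂) = (602.6 − 556.3) / (3 × 19.081) = 0.8088; Cpk = min(Cpu, Cpl) = 0.8088

0.81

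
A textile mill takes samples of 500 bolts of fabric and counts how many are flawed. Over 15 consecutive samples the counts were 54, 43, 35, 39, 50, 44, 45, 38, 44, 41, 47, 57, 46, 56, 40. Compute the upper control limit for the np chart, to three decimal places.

64.515

p̄ = Σdᵢ / (k·n) = 679 / (15 × 500) = 0.09053
UCL = np̄ + 3·√(np̄(1−p̄)) = 45.2667 + 3 × √(45.2667×0.90947) = 45.2667 + 3 × 6.4163 = 64.5155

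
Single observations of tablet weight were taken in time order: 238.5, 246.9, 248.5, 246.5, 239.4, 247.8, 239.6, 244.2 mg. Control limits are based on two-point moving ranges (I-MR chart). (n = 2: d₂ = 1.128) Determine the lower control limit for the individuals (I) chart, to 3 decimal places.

228.613

X̄ = (238.5 + 246.9 + 248.5 + 246.5 + 239.4 + 247.8 + 239.6 + 244.2) / 8 = 243.9250
Moving ranges: 8.4, 1.6, 2.0, 7.1, 8.4, 8.2, 4.6; M̄R̄ = 40.3000 / 7 = 5.7571
LCL = X̄ − 3·M̄R̄/d₂ = 243.9250 − 3 × 5.7571 / 1.128 = 228.6134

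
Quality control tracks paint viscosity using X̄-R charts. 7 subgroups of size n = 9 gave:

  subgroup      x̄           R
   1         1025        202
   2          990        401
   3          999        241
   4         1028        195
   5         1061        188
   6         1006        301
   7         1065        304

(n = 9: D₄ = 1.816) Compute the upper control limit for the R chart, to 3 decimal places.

R̄ = (202 + 401 + 241 + 195 + 188 + 301 + 304) / 7 = 1832.0000 / 7 = 261.7143
UCL_R = D₄·R̄ = 1.816 × 261.7143 = 475.2731

475.273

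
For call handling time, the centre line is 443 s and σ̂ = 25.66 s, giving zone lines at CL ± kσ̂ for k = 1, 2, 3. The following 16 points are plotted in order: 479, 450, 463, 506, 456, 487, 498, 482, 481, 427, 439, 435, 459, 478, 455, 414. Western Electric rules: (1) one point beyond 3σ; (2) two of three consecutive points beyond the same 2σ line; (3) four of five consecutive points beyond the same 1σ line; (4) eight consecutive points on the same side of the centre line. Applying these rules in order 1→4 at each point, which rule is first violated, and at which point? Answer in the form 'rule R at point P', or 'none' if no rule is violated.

rule 3 at point 8

Zone of each point (C = within 1σ̂, B = 1σ̂–2σ̂, A = 2σ̂–3σ̂, * = beyond 3σ̂; sign = side of CL): 1:+B, 2:+C, 3:+C, 4:+A, 5:+C, 6:+B, 7:+A, 8:+B, 9:+B, 10:-C, 11:-C, 12:-C, 13:+C, 14:+B, 15:+C, 16:-B
Rule 3 (four of five consecutive points beyond the same 1σ limit) is satisfied at point 8.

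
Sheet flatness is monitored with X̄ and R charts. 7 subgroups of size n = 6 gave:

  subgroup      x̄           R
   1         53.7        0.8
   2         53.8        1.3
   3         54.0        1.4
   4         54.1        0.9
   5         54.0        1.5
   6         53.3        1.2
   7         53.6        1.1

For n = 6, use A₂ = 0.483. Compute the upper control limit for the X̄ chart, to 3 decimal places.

54.352

X̄̄ = (53.7 + 53.8 + 54.0 + 54.1 + 54.0 + 53.3 + 53.6) / 7 = 376.5000 / 7 = 53.7857
R̄ = (0.8 + 1.3 + 1.4 + 0.9 + 1.5 + 1.2 + 1.1) / 7 = 8.2000 / 7 = 1.1714
UCL = X̄̄ + A₂·R̄ = 53.7857 + 0.483 × 1.1714 = 54.3515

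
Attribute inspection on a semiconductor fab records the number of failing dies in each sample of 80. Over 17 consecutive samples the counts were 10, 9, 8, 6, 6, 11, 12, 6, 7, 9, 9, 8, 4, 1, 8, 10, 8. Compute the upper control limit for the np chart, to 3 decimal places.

15.708

p̄ = Σdᵢ / (k·n) = 132 / (17 × 80) = 0.09706
UCL = np̄ + 3·√(np̄(1−p̄)) = 7.7647 + 3 × √(7.7647×0.90294) = 7.7647 + 3 × 2.6478 = 15.7082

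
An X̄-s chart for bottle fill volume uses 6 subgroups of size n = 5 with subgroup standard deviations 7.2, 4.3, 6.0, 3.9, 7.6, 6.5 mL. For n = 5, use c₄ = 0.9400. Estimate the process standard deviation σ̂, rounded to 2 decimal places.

6.29

s̄ = (7.2 + 4.3 + 6.0 + 3.9 + 7.6 + 6.5) / 6 = 5.9167
σ̂ = s̄ / c₄ = 5.9167 / 0.9400 = 6.2943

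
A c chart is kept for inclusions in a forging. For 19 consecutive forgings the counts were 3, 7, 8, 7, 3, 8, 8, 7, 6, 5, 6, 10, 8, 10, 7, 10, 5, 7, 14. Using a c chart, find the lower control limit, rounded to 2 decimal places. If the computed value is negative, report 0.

c̄ = (3 + 7 + 8 + 7 + 3 + 8 + 8 + 7 + 6 + 5 + 6 + 10 + 8 + 10 + 7 + 10 + 5 + 7 + 14) / 19 = 139 / 19 = 7.3158
LCL = c̄ − 3√c̄ = 7.3158 − 3 × 2.7048 = -0.7985 → 0 (cannot be negative)

0.00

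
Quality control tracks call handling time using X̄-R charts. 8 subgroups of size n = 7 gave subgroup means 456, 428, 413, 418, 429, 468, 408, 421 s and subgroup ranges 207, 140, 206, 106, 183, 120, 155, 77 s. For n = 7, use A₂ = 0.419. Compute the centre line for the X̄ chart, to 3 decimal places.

430.125

X̄̄ = (456 + 428 + 413 + 418 + 429 + 468 + 408 + 421) / 8 = 3441.0000 / 8 = 430.1250
CL = X̄̄ = 430.1250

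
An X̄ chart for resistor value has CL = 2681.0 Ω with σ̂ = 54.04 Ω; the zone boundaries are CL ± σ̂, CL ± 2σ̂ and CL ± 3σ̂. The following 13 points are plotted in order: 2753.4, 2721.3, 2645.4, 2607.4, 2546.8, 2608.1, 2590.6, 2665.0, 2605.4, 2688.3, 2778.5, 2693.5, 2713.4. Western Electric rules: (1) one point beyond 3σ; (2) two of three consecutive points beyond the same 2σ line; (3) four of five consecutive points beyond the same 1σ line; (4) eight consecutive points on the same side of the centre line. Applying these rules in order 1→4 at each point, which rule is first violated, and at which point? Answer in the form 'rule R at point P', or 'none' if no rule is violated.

Zone of each point (C = within 1σ̂, B = 1σ̂–2σ̂, A = 2σ̂–3σ̂, * = beyond 3σ̂; sign = side of CL): 1:+B, 2:+C, 3:-C, 4:-B, 5:-A, 6:-B, 7:-B, 8:-C, 9:-B, 10:+C, 11:+B, 12:+C, 13:+C
Rule 3 (four of five consecutive points beyond the same 1σ limit) is satisfied at point 7.

rule 3 at point 7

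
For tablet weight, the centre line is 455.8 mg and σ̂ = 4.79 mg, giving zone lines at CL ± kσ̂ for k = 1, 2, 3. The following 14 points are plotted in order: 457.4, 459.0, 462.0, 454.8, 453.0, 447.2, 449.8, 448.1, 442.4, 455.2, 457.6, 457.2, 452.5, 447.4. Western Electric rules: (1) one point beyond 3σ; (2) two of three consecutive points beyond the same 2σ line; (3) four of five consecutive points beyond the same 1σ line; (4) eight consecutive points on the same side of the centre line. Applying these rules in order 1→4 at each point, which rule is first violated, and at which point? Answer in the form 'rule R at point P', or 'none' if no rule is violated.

Zone of each point (C = within 1σ̂, B = 1σ̂–2σ̂, A = 2σ̂–3σ̂, * = beyond 3σ̂; sign = side of CL): 1:+C, 2:+C, 3:+B, 4:-C, 5:-C, 6:-B, 7:-B, 8:-B, 9:-A, 10:-C, 11:+C, 12:+C, 13:-C, 14:-B
Rule 3 (four of five consecutive points beyond the same 1σ limit) is satisfied at point 9.

rule 3 at point 9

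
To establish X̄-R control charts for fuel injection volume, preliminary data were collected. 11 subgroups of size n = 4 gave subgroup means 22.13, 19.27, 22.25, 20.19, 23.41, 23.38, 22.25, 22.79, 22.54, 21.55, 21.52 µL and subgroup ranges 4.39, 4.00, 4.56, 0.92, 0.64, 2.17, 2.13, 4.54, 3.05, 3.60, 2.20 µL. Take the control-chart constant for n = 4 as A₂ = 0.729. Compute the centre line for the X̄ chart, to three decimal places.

X̄̄ = (22.13 + 19.27 + 22.25 + 20.19 + 23.41 + 23.38 + 22.25 + 22.79 + 22.54 + 21.55 + 21.52) / 11 = 241.2800 / 11 = 21.9345
CL = X̄̄ = 21.9345

21.935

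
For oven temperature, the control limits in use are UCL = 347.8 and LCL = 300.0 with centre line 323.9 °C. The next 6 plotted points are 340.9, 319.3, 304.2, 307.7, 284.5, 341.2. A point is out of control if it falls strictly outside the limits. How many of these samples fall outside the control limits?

1

Compare each point to [300.0, 347.8]: sample 5 = 284.5 < LCL.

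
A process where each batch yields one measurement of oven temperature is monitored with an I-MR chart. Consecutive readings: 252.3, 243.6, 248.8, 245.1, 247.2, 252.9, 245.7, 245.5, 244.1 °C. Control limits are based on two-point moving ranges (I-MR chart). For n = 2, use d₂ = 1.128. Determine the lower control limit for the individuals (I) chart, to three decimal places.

X̄ = (252.3 + 243.6 + 248.8 + 245.1 + 247.2 + 252.9 + 245.7 + 245.5 + 244.1) / 9 = 247.2444
Moving ranges: 8.7, 5.2, 3.7, 2.1, 5.7, 7.2, 0.2, 1.4; M̄R̄ = 34.2000 / 8 = 4.2750
LCL = X̄ − 3·M̄R̄/d₂ = 247.2444 − 3 × 4.2750 / 1.128 = 235.8748

235.875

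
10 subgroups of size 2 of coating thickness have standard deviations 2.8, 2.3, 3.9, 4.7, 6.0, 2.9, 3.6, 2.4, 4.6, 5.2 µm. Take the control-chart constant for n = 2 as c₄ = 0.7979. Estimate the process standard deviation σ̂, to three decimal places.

4.813

s̄ = (2.8 + 2.3 + 3.9 + 4.7 + 6.0 + 2.9 + 3.6 + 2.4 + 4.6 + 5.2) / 10 = 3.8400
σ̂ = s̄ / c₄ = 3.8400 / 0.7979 = 4.8126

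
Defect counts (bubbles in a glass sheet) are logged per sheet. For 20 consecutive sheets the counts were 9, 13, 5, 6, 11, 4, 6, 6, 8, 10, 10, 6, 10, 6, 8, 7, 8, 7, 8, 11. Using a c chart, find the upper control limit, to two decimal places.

16.41

c̄ = (9 + 13 + 5 + 6 + 11 + 4 + 6 + 6 + 8 + 10 + 10 + 6 + 10 + 6 + 8 + 7 + 8 + 7 + 8 + 11) / 20 = 159 / 20 = 7.9500
UCL = c̄ + 3√c̄ = 7.9500 + 3 × √7.9500 = 7.9500 + 3 × 2.8196 = 16.4087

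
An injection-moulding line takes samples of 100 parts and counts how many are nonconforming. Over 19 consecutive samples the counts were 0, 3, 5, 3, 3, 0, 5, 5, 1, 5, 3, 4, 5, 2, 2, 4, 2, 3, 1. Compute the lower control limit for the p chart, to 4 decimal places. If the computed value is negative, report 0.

0.0000

p̄ = Σdᵢ / (k·n) = 56 / (19 × 100) = 0.02947
LCL = p̄ − 3·√(p̄(1−p̄)/n) = 0.02947 − 3 × 0.01691 = -0.02127 → 0 (negative, so LCL = 0)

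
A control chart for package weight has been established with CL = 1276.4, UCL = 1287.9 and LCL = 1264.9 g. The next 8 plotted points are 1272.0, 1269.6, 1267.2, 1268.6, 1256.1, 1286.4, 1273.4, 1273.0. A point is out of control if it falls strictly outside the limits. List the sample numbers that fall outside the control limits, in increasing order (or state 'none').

Compare each point to [1264.9, 1287.9]: sample 5 = 1256.1 < LCL.

5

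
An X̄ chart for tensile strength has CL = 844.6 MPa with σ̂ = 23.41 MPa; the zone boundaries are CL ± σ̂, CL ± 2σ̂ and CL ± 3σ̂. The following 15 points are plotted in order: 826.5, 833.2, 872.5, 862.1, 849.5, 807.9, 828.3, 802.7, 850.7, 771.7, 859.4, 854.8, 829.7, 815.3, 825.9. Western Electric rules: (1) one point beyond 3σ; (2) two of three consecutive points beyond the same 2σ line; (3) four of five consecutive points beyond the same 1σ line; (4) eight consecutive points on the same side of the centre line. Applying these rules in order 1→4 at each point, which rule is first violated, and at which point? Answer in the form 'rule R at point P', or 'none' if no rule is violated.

rule 1 at point 10

Zone of each point (C = within 1σ̂, B = 1σ̂–2σ̂, A = 2σ̂–3σ̂, * = beyond 3σ̂; sign = side of CL): 1:-C, 2:-C, 3:+B, 4:+C, 5:+C, 6:-B, 7:-C, 8:-B, 9:+C, 10:-*, 11:+C, 12:+C, 13:-C, 14:-B, 15:-C
Rule 1 (one point beyond the 3σ limits) is satisfied at point 10.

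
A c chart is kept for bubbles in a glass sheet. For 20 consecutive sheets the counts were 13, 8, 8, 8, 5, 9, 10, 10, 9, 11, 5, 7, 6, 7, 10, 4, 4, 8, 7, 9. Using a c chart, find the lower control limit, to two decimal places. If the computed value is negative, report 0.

c̄ = (13 + 8 + 8 + 8 + 5 + 9 + 10 + 10 + 9 + 11 + 5 + 7 + 6 + 7 + 10 + 4 + 4 + 8 + 7 + 9) / 20 = 158 / 20 = 7.9000
LCL = c̄ − 3√c̄ = 7.9000 − 3 × 2.8107 = -0.5321 → 0 (cannot be negative)

0.00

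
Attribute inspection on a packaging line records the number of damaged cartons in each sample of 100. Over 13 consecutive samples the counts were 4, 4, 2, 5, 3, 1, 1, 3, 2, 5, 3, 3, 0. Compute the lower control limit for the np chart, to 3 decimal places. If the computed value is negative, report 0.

0.000

p̄ = Σdᵢ / (k·n) = 36 / (13 × 100) = 0.02769
LCL = np̄ − 3·√(np̄(1−p̄)) = 2.7692 − 3 × 1.6409 = -2.1535 → 0 (negative, so LCL = 0)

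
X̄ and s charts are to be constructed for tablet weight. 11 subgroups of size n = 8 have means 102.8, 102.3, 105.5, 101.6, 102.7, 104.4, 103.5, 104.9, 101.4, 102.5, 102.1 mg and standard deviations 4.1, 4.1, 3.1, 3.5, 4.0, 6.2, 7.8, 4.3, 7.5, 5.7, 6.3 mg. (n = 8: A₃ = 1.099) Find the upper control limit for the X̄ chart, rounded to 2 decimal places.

X̄̄ = (102.8 + 102.3 + 105.5 + 101.6 + 102.7 + 104.4 + 103.5 + 104.9 + 101.4 + 102.5 + 102.1) / 11 = 103.0636
s̄ = (4.1 + 4.1 + 3.1 + 3.5 + 4.0 + 6.2 + 7.8 + 4.3 + 7.5 + 5.7 + 6.3) / 11 = 5.1455
UCL = X̄̄ + A₃·s̄ = 103.0636 + 1.099 × 5.1455 = 108.7185

108.72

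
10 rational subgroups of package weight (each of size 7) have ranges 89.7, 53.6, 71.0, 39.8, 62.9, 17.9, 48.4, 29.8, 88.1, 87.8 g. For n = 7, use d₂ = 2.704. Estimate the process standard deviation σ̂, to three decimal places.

R̄ = (89.7 + 53.6 + 71.0 + 39.8 + 62.9 + 17.9 + 48.4 + 29.8 + 88.1 + 87.8) / 10 = 58.9000
σ̂ = R̄ / d₂ = 58.9000 / 2.704 = 21.7825

21.783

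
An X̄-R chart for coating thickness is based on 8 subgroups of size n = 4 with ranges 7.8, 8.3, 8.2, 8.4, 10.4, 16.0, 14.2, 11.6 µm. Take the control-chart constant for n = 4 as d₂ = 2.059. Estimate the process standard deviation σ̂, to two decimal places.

R̄ = (7.8 + 8.3 + 8.2 + 8.4 + 10.4 + 16.0 + 14.2 + 11.6) / 8 = 10.6125
σ̂ = R̄ / d₂ = 10.6125 / 2.059 = 5.1542

5.15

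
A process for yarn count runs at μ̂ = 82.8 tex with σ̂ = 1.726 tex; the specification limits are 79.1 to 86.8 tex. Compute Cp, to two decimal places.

0.74

Cp = (USL − LSL) / (6σ̂) = (86.8 − 79.1) / (6 × 1.726) = 7.7000 / 10.3560 = 0.7435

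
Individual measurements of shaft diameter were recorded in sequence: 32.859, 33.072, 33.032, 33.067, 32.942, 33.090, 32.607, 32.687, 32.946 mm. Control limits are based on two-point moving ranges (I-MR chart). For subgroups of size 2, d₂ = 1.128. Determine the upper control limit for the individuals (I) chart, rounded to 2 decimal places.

33.38

X̄ = (32.859 + 33.072 + 33.032 + 33.067 + 32.942 + 33.090 + 32.607 + 32.687 + 32.946) / 9 = 32.9224
Moving ranges: 0.213, 0.040, 0.035, 0.125, 0.148, 0.483, 0.080, 0.259; M̄R̄ = 1.3830 / 8 = 0.1729
UCL = X̄ + 3·M̄R̄/d₂ = 32.9224 + 3 × 0.1729 / 1.128 = 33.3822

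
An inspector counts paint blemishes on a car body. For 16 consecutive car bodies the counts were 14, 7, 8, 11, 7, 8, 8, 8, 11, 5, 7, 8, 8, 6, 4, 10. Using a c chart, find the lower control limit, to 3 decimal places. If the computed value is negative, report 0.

c̄ = (14 + 7 + 8 + 11 + 7 + 8 + 8 + 8 + 11 + 5 + 7 + 8 + 8 + 6 + 4 + 10) / 16 = 130 / 16 = 8.1250
LCL = c̄ − 3√c̄ = 8.1250 − 3 × 2.8504 = -0.4263 → 0 (cannot be negative)

0.000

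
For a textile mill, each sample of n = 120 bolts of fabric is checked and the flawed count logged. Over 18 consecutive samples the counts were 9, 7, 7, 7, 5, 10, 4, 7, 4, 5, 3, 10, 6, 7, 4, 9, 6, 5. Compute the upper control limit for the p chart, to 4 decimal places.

0.1147

p̄ = Σdᵢ / (k·n) = 115 / (18 × 120) = 0.05324
UCL = p̄ + 3·√(p̄(1−p̄)/n) = 0.05324 + 3 × √(0.05324×0.94676/120) = 0.05324 + 3 × 0.02050 = 0.11473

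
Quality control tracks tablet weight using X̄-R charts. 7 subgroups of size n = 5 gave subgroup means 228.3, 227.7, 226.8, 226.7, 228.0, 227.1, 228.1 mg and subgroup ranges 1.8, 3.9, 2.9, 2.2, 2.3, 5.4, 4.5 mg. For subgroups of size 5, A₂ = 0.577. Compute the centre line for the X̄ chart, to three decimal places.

227.529

X̄̄ = (228.3 + 227.7 + 226.8 + 226.7 + 228.0 + 227.1 + 228.1) / 7 = 1592.7000 / 7 = 227.5286
CL = X̄̄ = 227.5286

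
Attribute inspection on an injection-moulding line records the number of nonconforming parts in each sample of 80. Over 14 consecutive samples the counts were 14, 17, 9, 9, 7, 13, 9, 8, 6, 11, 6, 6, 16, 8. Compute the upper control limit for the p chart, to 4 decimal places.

p̄ = Σdᵢ / (k·n) = 139 / (14 × 80) = 0.12411
UCL = p̄ + 3·√(p̄(1−p̄)/n) = 0.12411 + 3 × √(0.12411×0.87589/80) = 0.12411 + 3 × 0.03686 = 0.23469

0.2347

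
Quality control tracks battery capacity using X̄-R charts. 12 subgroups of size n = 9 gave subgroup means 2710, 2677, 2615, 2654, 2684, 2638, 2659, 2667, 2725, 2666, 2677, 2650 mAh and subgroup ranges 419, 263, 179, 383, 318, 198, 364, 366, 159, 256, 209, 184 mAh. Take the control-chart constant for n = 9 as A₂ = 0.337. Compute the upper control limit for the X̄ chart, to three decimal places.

X̄̄ = (2710 + 2677 + 2615 + 2654 + 2684 + 2638 + 2659 + 2667 + 2725 + 2666 + 2677 + 2650) / 12 = 32022.0000 / 12 = 2668.5000
R̄ = (419 + 263 + 179 + 383 + 318 + 198 + 364 + 366 + 159 + 256 + 209 + 184) / 12 = 3298.0000 / 12 = 274.8333
UCL = X̄̄ + A₂·R̄ = 2668.5000 + 0.337 × 274.8333 = 2761.1188

2761.119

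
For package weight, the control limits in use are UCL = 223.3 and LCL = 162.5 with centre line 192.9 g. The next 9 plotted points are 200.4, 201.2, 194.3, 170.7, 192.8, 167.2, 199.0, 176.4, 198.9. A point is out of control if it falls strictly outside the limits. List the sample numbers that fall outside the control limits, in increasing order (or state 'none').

none

All 9 points lie within [162.5, 223.3].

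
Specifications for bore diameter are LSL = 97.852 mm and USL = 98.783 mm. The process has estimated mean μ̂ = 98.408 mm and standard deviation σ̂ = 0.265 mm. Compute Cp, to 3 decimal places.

0.586

Cp = (USL − LSL) / (6σ̂) = (98.783 − 97.852) / (6 × 0.265) = 0.9310 / 1.5900 = 0.5855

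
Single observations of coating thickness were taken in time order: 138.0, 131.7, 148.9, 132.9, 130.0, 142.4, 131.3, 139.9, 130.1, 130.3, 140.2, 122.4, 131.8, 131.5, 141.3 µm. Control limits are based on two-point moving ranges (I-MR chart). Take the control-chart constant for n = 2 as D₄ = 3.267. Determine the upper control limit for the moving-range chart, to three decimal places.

30.733

Moving ranges: 6.3, 17.2, 16.0, 2.9, 12.4, 11.1, 8.6, 9.8, 0.2, 9.9, 17.8, 9.4, 0.3, 9.8; M̄R̄ = 131.7000 / 14 = 9.4071
UCL_MR = D₄·M̄R̄ = 3.267 × 9.4071 = 30.7331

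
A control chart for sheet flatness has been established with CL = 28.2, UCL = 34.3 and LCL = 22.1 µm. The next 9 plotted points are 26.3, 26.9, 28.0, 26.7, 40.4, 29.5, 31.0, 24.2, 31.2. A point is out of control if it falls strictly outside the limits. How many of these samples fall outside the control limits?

Compare each point to [22.1, 34.3]: sample 5 = 40.4 > UCL.

1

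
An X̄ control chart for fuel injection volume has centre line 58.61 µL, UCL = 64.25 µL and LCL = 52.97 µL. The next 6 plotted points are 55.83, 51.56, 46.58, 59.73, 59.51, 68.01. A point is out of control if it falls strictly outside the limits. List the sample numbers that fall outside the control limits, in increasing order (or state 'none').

Compare each point to [52.97, 64.25]: sample 2 = 51.56 < LCL; sample 3 = 46.58 < LCL; sample 6 = 68.01 > UCL.

2, 3, 6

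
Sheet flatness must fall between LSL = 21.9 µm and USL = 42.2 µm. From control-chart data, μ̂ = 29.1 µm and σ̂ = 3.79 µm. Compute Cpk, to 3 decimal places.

0.633

Cpu = (USL − μ̂) / (3σ̂) = (42.2 − 29.1) / (3 × 3.79) = 1.1522; Cpl = (μ̂ − LSL) / (3σ̂) = (29.1 − 21.9) / (3 × 3.79) = 0.6332; Cpk = min(Cpu, Cpl) = 0.6332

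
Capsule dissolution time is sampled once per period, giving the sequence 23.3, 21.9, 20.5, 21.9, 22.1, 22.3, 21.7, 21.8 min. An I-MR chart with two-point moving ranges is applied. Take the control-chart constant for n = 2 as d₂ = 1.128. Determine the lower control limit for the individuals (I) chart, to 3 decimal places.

X̄ = (23.3 + 21.9 + 20.5 + 21.9 + 22.1 + 22.3 + 21.7 + 21.8) / 8 = 21.9375
Moving ranges: 1.4, 1.4, 1.4, 0.2, 0.2, 0.6, 0.1; M̄R̄ = 5.3000 / 7 = 0.7571
LCL = X̄ − 3·M̄R̄/d₂ = 21.9375 − 3 × 0.7571 / 1.128 = 19.9238

19.924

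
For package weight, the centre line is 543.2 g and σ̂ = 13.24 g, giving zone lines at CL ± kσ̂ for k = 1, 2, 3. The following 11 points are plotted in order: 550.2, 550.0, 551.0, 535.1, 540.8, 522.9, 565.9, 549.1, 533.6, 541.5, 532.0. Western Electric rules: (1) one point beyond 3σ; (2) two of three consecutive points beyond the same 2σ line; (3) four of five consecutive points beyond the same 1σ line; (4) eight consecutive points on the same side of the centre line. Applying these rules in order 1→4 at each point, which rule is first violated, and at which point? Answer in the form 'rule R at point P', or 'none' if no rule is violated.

none

Zone of each point (C = within 1σ̂, B = 1σ̂–2σ̂, A = 2σ̂–3σ̂, * = beyond 3σ̂; sign = side of CL): 1:+C, 2:+C, 3:+C, 4:-C, 5:-C, 6:-B, 7:+B, 8:+C, 9:-C, 10:-C, 11:-C
No rule fires across all 11 points.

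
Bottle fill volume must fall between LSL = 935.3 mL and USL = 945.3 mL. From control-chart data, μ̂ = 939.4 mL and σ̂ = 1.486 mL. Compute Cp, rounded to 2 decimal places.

1.12

Cp = (USL − LSL) / (6σ̂) = (945.3 − 935.3) / (6 × 1.486) = 10.0000 / 8.9160 = 1.1216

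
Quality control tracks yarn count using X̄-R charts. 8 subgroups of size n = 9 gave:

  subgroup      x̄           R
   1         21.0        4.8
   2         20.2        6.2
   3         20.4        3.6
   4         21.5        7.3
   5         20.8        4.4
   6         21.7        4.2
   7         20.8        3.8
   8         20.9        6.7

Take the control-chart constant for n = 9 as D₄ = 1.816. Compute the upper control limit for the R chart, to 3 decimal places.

R̄ = (4.8 + 6.2 + 3.6 + 7.3 + 4.4 + 4.2 + 3.8 + 6.7) / 8 = 41.0000 / 8 = 5.1250
UCL_R = D₄·R̄ = 1.816 × 5.1250 = 9.3070

9.307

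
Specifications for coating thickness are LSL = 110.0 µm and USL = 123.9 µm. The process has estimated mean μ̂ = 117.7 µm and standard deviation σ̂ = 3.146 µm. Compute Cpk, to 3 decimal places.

0.657

Cpu = (USL − μ̂) / (3σ̂) = (123.9 − 117.7) / (3 × 3.146) = 0.6569; Cpl = (μ̂ − LSL) / (3σ̂) = (117.7 − 110.0) / (3 × 3.146) = 0.8159; Cpk = min(Cpu, Cpl) = 0.6569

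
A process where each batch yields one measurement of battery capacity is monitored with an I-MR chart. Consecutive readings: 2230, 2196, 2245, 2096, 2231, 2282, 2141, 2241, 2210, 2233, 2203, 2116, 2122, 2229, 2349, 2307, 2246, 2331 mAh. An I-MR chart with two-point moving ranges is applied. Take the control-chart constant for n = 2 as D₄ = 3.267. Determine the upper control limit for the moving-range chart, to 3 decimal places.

Moving ranges: 34, 49, 149, 135, 51, 141, 100, 31, 23, 30, 87, 6, 107, 120, 42, 61, 85; M̄R̄ = 1251.0000 / 17 = 73.5882
UCL_MR = D₄·M̄R̄ = 3.267 × 73.5882 = 240.4128

240.413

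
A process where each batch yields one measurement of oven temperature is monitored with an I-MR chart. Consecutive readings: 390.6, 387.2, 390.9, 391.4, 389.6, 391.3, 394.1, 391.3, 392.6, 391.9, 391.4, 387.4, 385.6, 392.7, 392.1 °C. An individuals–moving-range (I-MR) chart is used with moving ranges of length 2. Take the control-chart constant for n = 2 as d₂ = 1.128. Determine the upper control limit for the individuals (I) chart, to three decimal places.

X̄ = (390.6 + 387.2 + 390.9 + 391.4 + 389.6 + 391.3 + 394.1 + 391.3 + 392.6 + 391.9 + 391.4 + 387.4 + 385.6 + 392.7 + 392.1) / 15 = 390.6733
Moving ranges: 3.4, 3.7, 0.5, 1.8, 1.7, 2.8, 2.8, 1.3, 0.7, 0.5, 4.0, 1.8, 7.1, 0.6; M̄R̄ = 32.7000 / 14 = 2.3357
UCL = X̄ + 3·M̄R̄/d₂ = 390.6733 + 3 × 2.3357 / 1.128 = 396.8853

396.885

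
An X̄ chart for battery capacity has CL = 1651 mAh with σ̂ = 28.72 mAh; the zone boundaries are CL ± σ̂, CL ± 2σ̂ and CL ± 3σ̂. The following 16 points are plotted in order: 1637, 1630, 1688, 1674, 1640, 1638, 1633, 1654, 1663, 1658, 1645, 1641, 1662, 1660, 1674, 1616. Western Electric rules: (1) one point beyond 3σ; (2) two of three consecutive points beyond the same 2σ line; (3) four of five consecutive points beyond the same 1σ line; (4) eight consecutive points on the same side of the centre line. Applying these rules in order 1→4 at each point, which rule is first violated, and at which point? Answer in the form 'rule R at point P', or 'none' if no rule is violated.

Zone of each point (C = within 1σ̂, B = 1σ̂–2σ̂, A = 2σ̂–3σ̂, * = beyond 3σ̂; sign = side of CL): 1:-C, 2:-C, 3:+B, 4:+C, 5:-C, 6:-C, 7:-C, 8:+C, 9:+C, 10:+C, 11:-C, 12:-C, 13:+C, 14:+C, 15:+C, 16:-B
No rule fires across all 16 points.

none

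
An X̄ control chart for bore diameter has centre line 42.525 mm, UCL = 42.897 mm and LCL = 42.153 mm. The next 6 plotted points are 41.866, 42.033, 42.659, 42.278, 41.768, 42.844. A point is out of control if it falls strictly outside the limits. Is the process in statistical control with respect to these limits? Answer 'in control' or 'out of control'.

out of control

Compare each point to [42.153, 42.897]: sample 1 = 41.866 < LCL; sample 2 = 42.033 < LCL; sample 5 = 41.768 < LCL.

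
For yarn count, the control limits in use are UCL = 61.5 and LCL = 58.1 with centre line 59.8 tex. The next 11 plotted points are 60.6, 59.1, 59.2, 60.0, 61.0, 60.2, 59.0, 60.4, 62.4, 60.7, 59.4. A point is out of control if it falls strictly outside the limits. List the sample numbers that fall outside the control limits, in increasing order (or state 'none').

Compare each point to [58.1, 61.5]: sample 9 = 62.4 > UCL.

9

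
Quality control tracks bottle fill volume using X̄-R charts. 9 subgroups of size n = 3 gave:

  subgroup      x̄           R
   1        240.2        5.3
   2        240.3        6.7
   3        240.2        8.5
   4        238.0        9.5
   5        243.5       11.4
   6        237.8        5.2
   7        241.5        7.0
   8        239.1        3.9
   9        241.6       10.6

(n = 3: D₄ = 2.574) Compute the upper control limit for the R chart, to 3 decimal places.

R̄ = (5.3 + 6.7 + 8.5 + 9.5 + 11.4 + 5.2 + 7.0 + 3.9 + 10.6) / 9 = 68.1000 / 9 = 7.5667
UCL_R = D₄·R̄ = 2.574 × 7.5667 = 19.4766

19.477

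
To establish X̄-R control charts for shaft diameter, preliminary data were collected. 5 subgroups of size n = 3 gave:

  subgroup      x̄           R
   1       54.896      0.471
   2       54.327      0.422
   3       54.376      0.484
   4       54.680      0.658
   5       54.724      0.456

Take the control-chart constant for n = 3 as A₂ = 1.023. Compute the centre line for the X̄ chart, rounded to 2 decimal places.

X̄̄ = (54.896 + 54.327 + 54.376 + 54.680 + 54.724) / 5 = 273.0030 / 5 = 54.6006
CL = X̄̄ = 54.6006

54.60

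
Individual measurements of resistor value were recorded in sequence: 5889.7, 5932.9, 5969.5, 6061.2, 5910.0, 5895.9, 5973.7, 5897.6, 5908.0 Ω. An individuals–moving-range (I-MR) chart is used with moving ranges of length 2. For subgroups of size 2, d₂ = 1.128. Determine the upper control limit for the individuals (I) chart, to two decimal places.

6104.20

X̄ = (5889.7 + 5932.9 + 5969.5 + 6061.2 + 5910.0 + 5895.9 + 5973.7 + 5897.6 + 5908.0) / 9 = 5937.6111
Moving ranges: 43.2, 36.6, 91.7, 151.2, 14.1, 77.8, 76.1, 10.4; M̄R̄ = 501.1000 / 8 = 62.6375
UCL = X̄ + 3·M̄R̄/d₂ = 5937.6111 + 3 × 62.6375 / 1.128 = 6104.2002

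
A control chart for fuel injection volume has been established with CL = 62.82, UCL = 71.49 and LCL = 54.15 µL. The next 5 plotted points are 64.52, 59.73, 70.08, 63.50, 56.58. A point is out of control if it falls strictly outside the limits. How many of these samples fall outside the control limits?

0

All 5 points lie within [54.15, 71.49].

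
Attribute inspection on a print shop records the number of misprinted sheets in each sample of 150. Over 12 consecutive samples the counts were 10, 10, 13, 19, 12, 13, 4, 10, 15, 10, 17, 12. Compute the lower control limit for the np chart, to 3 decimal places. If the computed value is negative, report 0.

2.084

p̄ = Σdᵢ / (k·n) = 145 / (12 × 150) = 0.08056
LCL = np̄ − 3·√(np̄(1−p̄)) = 12.0833 − 3 × 3.3332 = 2.0839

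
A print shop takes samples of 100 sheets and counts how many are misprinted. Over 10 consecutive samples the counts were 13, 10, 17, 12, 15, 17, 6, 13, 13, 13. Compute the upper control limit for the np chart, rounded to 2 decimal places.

22.96

p̄ = Σdᵢ / (k·n) = 129 / (10 × 100) = 0.12900
UCL = np̄ + 3·√(np̄(1−p̄)) = 12.9000 + 3 × √(12.9000×0.87100) = 12.9000 + 3 × 3.3520 = 22.9560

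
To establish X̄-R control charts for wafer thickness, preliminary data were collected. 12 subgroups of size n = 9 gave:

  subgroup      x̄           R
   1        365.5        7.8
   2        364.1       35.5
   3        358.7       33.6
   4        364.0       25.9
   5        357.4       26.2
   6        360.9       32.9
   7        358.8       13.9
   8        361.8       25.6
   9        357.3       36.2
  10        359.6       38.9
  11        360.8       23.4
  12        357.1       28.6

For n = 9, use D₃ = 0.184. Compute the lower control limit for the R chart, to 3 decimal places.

R̄ = (7.8 + 35.5 + 33.6 + 25.9 + 26.2 + 32.9 + 13.9 + 25.6 + 36.2 + 38.9 + 23.4 + 28.6) / 12 = 328.5000 / 12 = 27.3750
LCL_R = D₃·R̄ = 0.184 × 27.3750 = 5.0370

5.037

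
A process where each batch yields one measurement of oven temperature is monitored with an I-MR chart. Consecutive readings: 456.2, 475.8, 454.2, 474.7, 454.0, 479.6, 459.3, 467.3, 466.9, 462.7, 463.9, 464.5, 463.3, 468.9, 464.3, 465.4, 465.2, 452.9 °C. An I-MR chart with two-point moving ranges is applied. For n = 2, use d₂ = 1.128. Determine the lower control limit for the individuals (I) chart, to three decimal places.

X̄ = (456.2 + 475.8 + 454.2 + 474.7 + 454.0 + 479.6 + 459.3 + 467.3 + 466.9 + 462.7 + 463.9 + 464.5 + 463.3 + 468.9 + 464.3 + 465.4 + 465.2 + 452.9) / 18 = 464.3944
Moving ranges: 19.6, 21.6, 20.5, 20.7, 25.6, 20.3, 8.0, 0.4, 4.2, 1.2, 0.6, 1.2, 5.6, 4.6, 1.1, 0.2, 12.3; M̄R̄ = 167.7000 / 17 = 9.8647
LCL = X̄ − 3·M̄R̄/d₂ = 464.3944 − 3 × 9.8647 / 1.128 = 438.1585

438.159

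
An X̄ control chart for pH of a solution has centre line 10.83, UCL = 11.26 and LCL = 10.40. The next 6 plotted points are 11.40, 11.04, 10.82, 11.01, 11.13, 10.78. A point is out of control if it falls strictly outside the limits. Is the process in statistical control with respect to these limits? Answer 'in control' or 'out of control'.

out of control

Compare each point to [10.40, 11.26]: sample 1 = 11.40 > UCL.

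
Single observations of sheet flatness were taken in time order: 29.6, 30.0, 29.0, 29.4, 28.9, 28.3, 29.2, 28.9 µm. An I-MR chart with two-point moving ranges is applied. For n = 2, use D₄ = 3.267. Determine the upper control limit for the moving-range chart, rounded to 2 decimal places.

1.91

Moving ranges: 0.4, 1.0, 0.4, 0.5, 0.6, 0.9, 0.3; M̄R̄ = 4.1000 / 7 = 0.5857
UCL_MR = D₄·M̄R̄ = 3.267 × 0.5857 = 1.9135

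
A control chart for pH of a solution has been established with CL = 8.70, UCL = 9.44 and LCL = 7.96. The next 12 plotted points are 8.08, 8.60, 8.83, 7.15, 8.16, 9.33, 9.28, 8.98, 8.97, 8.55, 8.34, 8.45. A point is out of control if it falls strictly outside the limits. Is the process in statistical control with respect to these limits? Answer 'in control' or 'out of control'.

Compare each point to [7.96, 9.44]: sample 4 = 7.15 < LCL.

out of control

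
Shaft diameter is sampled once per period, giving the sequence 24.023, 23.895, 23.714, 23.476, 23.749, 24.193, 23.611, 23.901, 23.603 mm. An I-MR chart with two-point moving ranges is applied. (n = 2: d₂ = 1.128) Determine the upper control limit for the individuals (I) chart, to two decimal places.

24.61

X̄ = (24.023 + 23.895 + 23.714 + 23.476 + 23.749 + 24.193 + 23.611 + 23.901 + 23.603) / 9 = 23.7961
Moving ranges: 0.128, 0.181, 0.238, 0.273, 0.444, 0.582, 0.290, 0.298; M̄R̄ = 2.4340 / 8 = 0.3043
UCL = X̄ + 3·M̄R̄/d₂ = 23.7961 + 3 × 0.3043 / 1.128 = 24.6053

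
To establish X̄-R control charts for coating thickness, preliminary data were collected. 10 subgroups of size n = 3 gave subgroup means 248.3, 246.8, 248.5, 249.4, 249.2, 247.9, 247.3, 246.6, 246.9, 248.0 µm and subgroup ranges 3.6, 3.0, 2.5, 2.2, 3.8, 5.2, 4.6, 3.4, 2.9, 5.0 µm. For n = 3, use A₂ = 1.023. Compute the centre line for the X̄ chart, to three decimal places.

X̄̄ = (248.3 + 246.8 + 248.5 + 249.4 + 249.2 + 247.9 + 247.3 + 246.6 + 246.9 + 248.0) / 10 = 2478.9000 / 10 = 247.8900
CL = X̄̄ = 247.8900

247.890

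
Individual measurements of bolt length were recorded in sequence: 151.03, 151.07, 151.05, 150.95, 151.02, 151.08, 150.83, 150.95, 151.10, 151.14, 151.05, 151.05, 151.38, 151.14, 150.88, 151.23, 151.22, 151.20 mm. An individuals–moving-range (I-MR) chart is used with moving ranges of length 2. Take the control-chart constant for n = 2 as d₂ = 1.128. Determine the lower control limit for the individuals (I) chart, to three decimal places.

X̄ = (151.03 + 151.07 + 151.05 + 150.95 + 151.02 + 151.08 + 150.83 + 150.95 + 151.10 + 151.14 + 151.05 + 151.05 + 151.38 + 151.14 + 150.88 + 151.23 + 151.22 + 151.20) / 18 = 151.0761
Moving ranges: 0.04, 0.02, 0.10, 0.07, 0.06, 0.25, 0.12, 0.15, 0.04, 0.09, 0.00, 0.33, 0.24, 0.26, 0.35, 0.01, 0.02; M̄R̄ = 2.1500 / 17 = 0.1265
LCL = X̄ − 3·M̄R̄/d₂ = 151.0761 − 3 × 0.1265 / 1.128 = 150.7398

150.740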